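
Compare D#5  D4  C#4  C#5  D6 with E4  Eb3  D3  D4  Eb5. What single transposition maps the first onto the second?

down a major seventh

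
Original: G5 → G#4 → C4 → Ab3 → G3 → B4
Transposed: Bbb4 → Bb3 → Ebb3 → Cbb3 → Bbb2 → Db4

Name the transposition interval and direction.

Take the first pair: G5 → Bbb4. G to B spans 6 letter names, so the interval is some kind of sixth.
Bbb4 to G5 is 10 semitones, which makes it an augmented sixth; the second version is lower, so the direction is down.
Checking another pair — B4 → Db4 — gives the same interval.

down an augmented sixth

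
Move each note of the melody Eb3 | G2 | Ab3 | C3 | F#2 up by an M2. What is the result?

F3 A2 Bb3 D3 G#2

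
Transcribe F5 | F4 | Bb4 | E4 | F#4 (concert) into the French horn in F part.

C6 C5 F5 B4 C#5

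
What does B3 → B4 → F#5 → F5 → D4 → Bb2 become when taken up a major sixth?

G#4 G#5 D#6 D6 B4 G3

B3: a sixth up reaches G, and 9 semitones makes it G#4.
B4: a sixth up reaches G, and 9 semitones makes it G#5.
F#5: a sixth up reaches D, and 9 semitones makes it D#6.
F5 up a major sixth is D6.
A major sixth up from D4 gives B4.
A major sixth up from Bb2 gives G3.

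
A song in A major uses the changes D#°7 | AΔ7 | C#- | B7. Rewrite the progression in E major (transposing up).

A#°7 EΔ7 G#- F#7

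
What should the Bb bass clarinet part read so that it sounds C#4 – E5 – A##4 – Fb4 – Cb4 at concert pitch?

Written C4 sounds as Bb2 on the Bb bass clarinet, so concert pitches are written a major ninth up.
C#4 to D#5
E5 to F#6
A##4 to B##5
Fb4 to Gb5
Cb4 to Db5

D#5 F#6 B##5 Gb5 Db5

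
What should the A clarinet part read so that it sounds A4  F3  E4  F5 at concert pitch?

C5 Ab3 G4 Ab5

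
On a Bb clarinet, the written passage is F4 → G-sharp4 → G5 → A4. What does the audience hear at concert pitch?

Written C4 on the Bb clarinet sounds as Bb3, a major second lower; apply that shift to every note.
F4 becomes Eb4
G#4 becomes F#4
G5 becomes F5
A4 becomes G4

Eb4 F#4 F5 G4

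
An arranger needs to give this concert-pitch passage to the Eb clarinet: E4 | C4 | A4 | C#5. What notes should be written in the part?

The Eb clarinet sounds a minor third above written, so the written part must be a minor third below concert — transpose each note down.
E4 becomes C#4
C4 becomes A3
A4 becomes F#4
C#5 becomes A#4

C#4 A3 F#4 A#4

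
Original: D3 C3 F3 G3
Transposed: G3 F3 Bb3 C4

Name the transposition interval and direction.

Take the first pair: D3 → G3. D to G spans 4 letter names, so the interval is some kind of fourth.
D3 to G3 is 5 semitones, which makes it a perfect fourth; the second version is higher, so the direction is up.
Checking another pair — G3 → C4 — gives the same interval.

up a perfect fourth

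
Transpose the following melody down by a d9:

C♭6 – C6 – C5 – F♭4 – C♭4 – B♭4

B4 B#4 B#3 E3 B2 A#3

Cb6 → B4
C6 → B#4
C5 → B#3
Fb4 → E3
Cb4 → B2
Bb4 → A#3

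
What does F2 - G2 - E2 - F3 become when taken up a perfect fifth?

C3 D3 B2 C4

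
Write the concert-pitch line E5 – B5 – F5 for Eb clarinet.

C#5 G#5 D5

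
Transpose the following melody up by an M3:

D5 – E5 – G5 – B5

D5 up a major third is F#5.
A major third up from E5 gives G#5.
G5 up a major third is B5.
A major third up from B5 gives D#6.

F#5 G#5 B5 D#6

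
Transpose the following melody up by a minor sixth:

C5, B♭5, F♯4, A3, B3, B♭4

Ab5 Gb6 D5 F4 G4 Gb5

C5 up a minor sixth is Ab5.
A minor sixth up from Bb5 gives Gb6.
F#4: a sixth up reaches D, and 8 semitones makes it D5.
A3: a sixth up reaches F, and 8 semitones makes it F4.
B3 up a minor sixth is G4.
Bb4 up a minor sixth is Gb5.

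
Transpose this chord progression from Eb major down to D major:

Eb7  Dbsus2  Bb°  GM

D7 Csus2 A° F#M

Eb major down to D major is a minor second; each chord root moves by that interval while the quality stays the same.
Eb7: root Eb down a minor second → D, giving D7.
Dbsus2: root Db down a minor second → C, giving Csus2.
Bb°: root Bb down a minor second → A, giving A°.
GM: root G down a minor second → F#, giving F#M.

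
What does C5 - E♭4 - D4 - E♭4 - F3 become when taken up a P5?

G5 Bb4 A4 Bb4 C4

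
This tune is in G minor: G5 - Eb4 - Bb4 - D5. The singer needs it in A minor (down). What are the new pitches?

From G down to A is a minor seventh; apply that to each pitch.
G5 to A4
Eb4 to F3
Bb4 to C4
D5 to E4

A4 F3 C4 E4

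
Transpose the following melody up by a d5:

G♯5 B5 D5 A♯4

A diminished fifth up from G#5 gives D6.
A diminished fifth up from B5 gives F6.
D5 up a diminished fifth is Ab5.
A diminished fifth up from A#4 gives E5.

D6 F6 Ab5 E5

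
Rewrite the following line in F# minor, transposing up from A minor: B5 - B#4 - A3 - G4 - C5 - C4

From A up to F# is a major sixth; apply that to each pitch.
B5 gives G#6
B#4 gives G##5
A3 gives F#4
G4 gives E5
C5 gives A5
C4 gives A4

G#6 G##5 F#4 E5 A5 A4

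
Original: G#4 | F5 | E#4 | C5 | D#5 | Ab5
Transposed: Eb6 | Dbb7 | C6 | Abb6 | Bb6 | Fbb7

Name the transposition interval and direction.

From G#4 to Eb6 is 13 letter names — a thirteenth of some quality.
G#4 to Eb6 is 19 semitones, which makes it a diminished thirteenth; the second version is higher, so the direction is up.
Checking another pair — Ab5 → Fbb7 — gives the same interval.

up a diminished thirteenth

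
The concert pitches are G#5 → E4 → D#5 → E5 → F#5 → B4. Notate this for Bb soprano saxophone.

The Bb soprano saxophone sounds a major second below written, so the written part must be a major second above concert — transpose each note up.
G#5 -> A#5
E4 -> F#4
D#5 -> E#5
E5 -> F#5
F#5 -> G#5
B4 -> C#5

A#5 F#4 E#5 F#5 G#5 C#5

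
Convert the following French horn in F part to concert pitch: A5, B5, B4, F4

D5 E5 E4 Bb3

Written C4 on the French horn in F sounds as F3, a perfect fifth lower; apply that shift to every note.
A5 → D5
B5 → E5
B4 → E4
F4 → Bb3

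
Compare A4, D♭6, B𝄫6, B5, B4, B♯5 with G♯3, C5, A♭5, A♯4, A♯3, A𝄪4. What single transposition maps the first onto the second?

down a minor ninth

Take the first pair: A4 → G#3. A to G spans 9 letter names, so the interval is some kind of ninth.
G#3 to A4 is 13 semitones, which makes it a minor ninth; the second version is lower, so the direction is down.
Checking another pair — B#5 → A##4 — gives the same interval.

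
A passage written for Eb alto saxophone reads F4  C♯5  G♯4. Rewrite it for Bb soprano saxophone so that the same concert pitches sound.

Bb3 F#4 C#4

First find concert pitch: the Eb alto saxophone sounds a major sixth below written, so F4 C♯5 G♯4 sounds Ab3 E4 B3.
Then write for Bb soprano saxophone: it sounds a major second below written, so the part must be a major second above concert.
Ab3 → Bb3
E4 → F#4
B3 → C#4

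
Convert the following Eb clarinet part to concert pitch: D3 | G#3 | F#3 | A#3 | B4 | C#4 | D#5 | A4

F3 B3 A3 C#4 D5 E4 F#5 C5

The Eb clarinet sounds a minor third above written, so transpose each written note up a minor third.
D3 → F3
G#3 → B3
F#3 → A3
A#3 → C#4
B4 → D5
C#4 → E4
D#5 → F#5
A4 → C5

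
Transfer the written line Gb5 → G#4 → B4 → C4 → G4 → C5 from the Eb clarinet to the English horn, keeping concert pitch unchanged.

First find concert pitch: the Eb clarinet sounds a minor third above written, so Gb5 G#4 B4 C4 G4 C5 sounds Bbb5 B4 D5 Eb4 Bb4 Eb5.
Then write for English horn: it sounds a perfect fifth below written, so the part must be a perfect fifth above concert.
Bbb5 → Fb6
B4 → F#5
D5 → A5
Eb4 → Bb4
Bb4 → F5
Eb5 → Bb5

Fb6 F#5 A5 Bb4 F5 Bb5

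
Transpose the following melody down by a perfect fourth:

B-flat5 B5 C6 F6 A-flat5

Bb5: a fourth down reaches F, and 5 semitones makes it F5.
B5: a fourth down reaches F, and 5 semitones makes it F#5.
C6: a fourth down reaches G, and 5 semitones makes it G5.
A perfect fourth down from F6 gives C6.
A perfect fourth down from Ab5 gives Eb5.

F5 F#5 G5 C6 Eb5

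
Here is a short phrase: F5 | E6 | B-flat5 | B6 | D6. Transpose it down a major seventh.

F5 down a major seventh is Gb4.
E6: a seventh down reaches F, and 11 semitones makes it F5.
Bb5: a seventh down reaches C, and 11 semitones makes it Cb5.
B6 down a major seventh is C6.
D6 down a major seventh is Eb5.

Gb4 F5 Cb5 C6 Eb5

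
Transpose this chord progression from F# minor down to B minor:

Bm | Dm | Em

Em Gm Am

F# minor down to B minor is a perfect fifth; each chord root moves by that interval while the quality stays the same.
Bm: root B down a perfect fifth → E, giving Em.
Dm: root D down a perfect fifth → G, giving Gm.
Em: root E down a perfect fifth → A, giving Am.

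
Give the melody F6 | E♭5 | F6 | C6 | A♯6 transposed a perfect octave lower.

F5 Eb4 F5 C5 A#5

F6 becomes F5
Eb5 becomes Eb4
F6 becomes F5
C6 becomes C5
A#6 becomes A#5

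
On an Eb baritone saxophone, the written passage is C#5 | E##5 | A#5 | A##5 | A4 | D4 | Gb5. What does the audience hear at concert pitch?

Written C4 on the Eb baritone saxophone sounds as Eb2, a major thirteenth lower; apply that shift to every note.
C#5 gives E3
E##5 gives G##3
A#5 gives C#4
A##5 gives C##4
A4 gives C3
D4 gives F2
Gb5 gives Bbb3

E3 G##3 C#4 C##4 C3 F2 Bbb3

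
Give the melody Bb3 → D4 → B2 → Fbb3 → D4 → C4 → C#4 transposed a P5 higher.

F4 A4 F#3 Cbb4 A4 G4 G#4

Bb3: a fifth up reaches F, and 7 semitones makes it F4.
D4 up a perfect fifth is A4.
B2: a fifth up reaches F, and 7 semitones makes it F#3.
A perfect fifth up from Fbb3 gives Cbb4.
D4 up a perfect fifth is A4.
C4: a fifth up reaches G, and 7 semitones makes it G4.
C#4: a fifth up reaches G, and 7 semitones makes it G#4.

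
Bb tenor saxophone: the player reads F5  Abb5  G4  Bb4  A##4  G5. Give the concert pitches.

Eb4 Gbb4 F3 Ab3 G##3 F4

The Bb tenor saxophone sounds a major ninth below written, so transpose each written note down a major ninth.
F5 to Eb4
Abb5 to Gbb4
G4 to F3
Bb4 to Ab3
A##4 to G##3
G5 to F4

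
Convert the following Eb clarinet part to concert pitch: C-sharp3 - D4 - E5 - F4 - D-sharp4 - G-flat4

Written C4 on the Eb clarinet sounds as Eb4, a minor third higher; apply that shift to every note.
C#3 becomes E3
D4 becomes F4
E5 becomes G5
F4 becomes Ab4
D#4 becomes F#4
Gb4 becomes Bbb4

E3 F4 G5 Ab4 F#4 Bbb4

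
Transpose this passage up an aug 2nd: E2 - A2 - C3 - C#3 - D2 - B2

F##2 B#2 D#3 D##3 E#2 C##3

E2 up an augmented second is F##2.
A2 up an augmented second is B#2.
An augmented second up from C3 gives D#3.
C#3 up an augmented second is D##3.
D2 up an augmented second is E#2.
B2 up an augmented second is C##3.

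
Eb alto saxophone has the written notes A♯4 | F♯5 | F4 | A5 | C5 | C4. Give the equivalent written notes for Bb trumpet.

D#4 B4 Bb3 D5 F4 F3

First find concert pitch: the Eb alto saxophone sounds a major sixth below written, so A♯4 F♯5 F4 A5 C5 C4 sounds C#4 A4 Ab3 C5 Eb4 Eb3.
Then write for Bb trumpet: it sounds a major second below written, so the part must be a major second above concert.
C#4 → D#4
A4 → B4
Ab3 → Bb3
C5 → D5
Eb4 → F4
Eb3 → F3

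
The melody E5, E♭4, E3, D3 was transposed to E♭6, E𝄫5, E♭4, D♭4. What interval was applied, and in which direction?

up a diminished octave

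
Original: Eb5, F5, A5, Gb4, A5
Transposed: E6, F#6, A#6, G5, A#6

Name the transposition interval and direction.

up an augmented octave

From Eb5 to E6 is 8 letter names — an octave of some quality.
Eb5 to E6 is 13 semitones, which makes it an augmented octave; the second version is higher, so the direction is up.
Checking another pair — A5 → A#6 — gives the same interval.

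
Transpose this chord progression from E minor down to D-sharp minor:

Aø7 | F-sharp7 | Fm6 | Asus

G#ø7 E#7 Em6 G#sus

E minor down to D-sharp minor is a minor second; each chord root moves by that interval while the quality stays the same.
Aø7: root A down a minor second → G#, giving G#ø7.
F-sharp7: root F-sharp down a minor second → E#, giving E#7.
Fm6: root F down a minor second → E, giving Em6.
Asus: root A down a minor second → G#, giving G#sus.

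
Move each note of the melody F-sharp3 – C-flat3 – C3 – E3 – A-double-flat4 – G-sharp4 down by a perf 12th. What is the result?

B1 Fb1 F1 A1 Dbb3 C#3

F#3 gives B1
Cb3 gives Fb1
C3 gives F1
E3 gives A1
Abb4 gives Dbb3
G#4 gives C#3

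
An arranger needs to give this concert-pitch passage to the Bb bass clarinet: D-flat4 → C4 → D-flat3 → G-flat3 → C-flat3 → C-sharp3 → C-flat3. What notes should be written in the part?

Written C4 sounds as Bb2 on the Bb bass clarinet, so concert pitches are written a major ninth up.
Db4 -> Eb5
C4 -> D5
Db3 -> Eb4
Gb3 -> Ab4
Cb3 -> Db4
C#3 -> D#4
Cb3 -> Db4

Eb5 D5 Eb4 Ab4 Db4 D#4 Db4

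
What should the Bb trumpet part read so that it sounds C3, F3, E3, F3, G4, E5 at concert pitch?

D3 G3 F#3 G3 A4 F#5

Written C4 sounds as Bb3 on the Bb trumpet, so concert pitches are written a major second up.
C3 gives D3
F3 gives G3
E3 gives F#3
F3 gives G3
G4 gives A4
E5 gives F#5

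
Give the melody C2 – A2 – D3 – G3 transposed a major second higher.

D2 B2 E3 A3

C2 gives D2
A2 gives B2
D3 gives E3
G3 gives A3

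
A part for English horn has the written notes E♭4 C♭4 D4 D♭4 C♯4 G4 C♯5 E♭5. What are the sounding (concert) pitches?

Ab3 Fb3 G3 Gb3 F#3 C4 F#4 Ab4

The English horn sounds a perfect fifth below written, so transpose each written note down a perfect fifth.
Eb4 → Ab3
Cb4 → Fb3
D4 → G3
Db4 → Gb3
C#4 → F#3
G4 → C4
C#5 → F#4
Eb5 → Ab4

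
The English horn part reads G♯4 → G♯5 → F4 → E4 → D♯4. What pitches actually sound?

C#4 C#5 Bb3 A3 G#3

The English horn sounds a perfect fifth below written, so transpose each written note down a perfect fifth.
G#4 to C#4
G#5 to C#5
F4 to Bb3
E4 to A3
D#4 to G#3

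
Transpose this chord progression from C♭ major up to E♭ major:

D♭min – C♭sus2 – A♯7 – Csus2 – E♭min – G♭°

C♭ major up to E♭ major is a major third; each chord root moves by that interval while the quality stays the same.
D♭min: root D♭ up a major third → F, giving Fmin.
C♭sus2: root C♭ up a major third → Eb, giving Ebsus2.
A♯7: root A♯ up a major third → C##, giving C##7.
Csus2: root C up a major third → E, giving Esus2.
E♭min: root E♭ up a major third → G, giving Gmin.
G♭°: root G♭ up a major third → Bb, giving Bb°.

Fmin Ebsus2 C##7 Esus2 Gmin Bb°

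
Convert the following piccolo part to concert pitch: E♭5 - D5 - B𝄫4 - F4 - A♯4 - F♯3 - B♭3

Written C4 on the piccolo sounds as C5, a perfect octave higher; apply that shift to every note.
Eb5 becomes Eb6
D5 becomes D6
Bbb4 becomes Bbb5
F4 becomes F5
A#4 becomes A#5
F#3 becomes F#4
Bb3 becomes Bb4

Eb6 D6 Bbb5 F5 A#5 F#4 Bb4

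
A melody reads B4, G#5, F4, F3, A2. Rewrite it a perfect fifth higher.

F#5 D#6 C5 C4 E3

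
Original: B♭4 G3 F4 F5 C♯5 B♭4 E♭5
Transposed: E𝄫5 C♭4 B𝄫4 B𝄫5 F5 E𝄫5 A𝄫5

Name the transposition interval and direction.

up a diminished fourth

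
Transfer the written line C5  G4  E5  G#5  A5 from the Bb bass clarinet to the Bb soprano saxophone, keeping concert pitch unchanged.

First find concert pitch: the Bb bass clarinet sounds a major ninth below written, so C5 G4 E5 G#5 A5 sounds Bb3 F3 D4 F#4 G4.
Then write for Bb soprano saxophone: it sounds a major second below written, so the part must be a major second above concert.
Bb3 → C4
F3 → G3
D4 → E4
F#4 → G#4
G4 → A4

C4 G3 E4 G#4 A4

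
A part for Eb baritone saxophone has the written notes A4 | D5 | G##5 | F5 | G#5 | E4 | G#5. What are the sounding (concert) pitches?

Written C4 on the Eb baritone saxophone sounds as Eb2, a major thirteenth lower; apply that shift to every note.
A4 → C3
D5 → F3
G##5 → B#3
F5 → Ab3
G#5 → B3
E4 → G2
G#5 → B3

C3 F3 B#3 Ab3 B3 G2 B3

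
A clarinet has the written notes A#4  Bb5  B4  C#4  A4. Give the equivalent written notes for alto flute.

First find concert pitch: the A clarinet sounds a minor third below written, so A#4 Bb5 B4 C#4 A4 sounds F##4 G5 G#4 A#3 F#4.
Then write for alto flute: it sounds a perfect fourth below written, so the part must be a perfect fourth above concert.
F##4 → B#4
G5 → C6
G#4 → C#5
A#3 → D#4
F#4 → B4

B#4 C6 C#5 D#4 B4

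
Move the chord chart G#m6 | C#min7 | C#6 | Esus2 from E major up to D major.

F#m6 Bmin7 B6 Dsus2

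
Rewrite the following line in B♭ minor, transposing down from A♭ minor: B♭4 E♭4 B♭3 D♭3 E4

C4 F3 C3 Eb2 F#3

From A♭ down to B♭ is a minor seventh; apply that to each pitch.
Bb4 becomes C4
Eb4 becomes F3
Bb3 becomes C3
Db3 becomes Eb2
E4 becomes F#3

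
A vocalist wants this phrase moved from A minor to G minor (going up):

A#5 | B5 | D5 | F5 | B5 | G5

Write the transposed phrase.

G#6 A6 C6 Eb6 A6 F6

From A up to G is a minor seventh; apply that to each pitch.
A#5 -> G#6
B5 -> A6
D5 -> C6
F5 -> Eb6
B5 -> A6
G5 -> F6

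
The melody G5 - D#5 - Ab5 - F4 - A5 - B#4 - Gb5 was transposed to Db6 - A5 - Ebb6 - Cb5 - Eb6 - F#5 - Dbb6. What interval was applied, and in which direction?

up a diminished fifth

From G5 to Db6 is 5 letter names — a fifth of some quality.
G5 to Db6 is 6 semitones, which makes it a diminished fifth; the second version is higher, so the direction is up.
Checking another pair — Gb5 → Dbb6 — gives the same interval.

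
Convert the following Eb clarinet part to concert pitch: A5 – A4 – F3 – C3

C6 C5 Ab3 Eb3

Written C4 on the Eb clarinet sounds as Eb4, a minor third higher; apply that shift to every note.
A5 becomes C6
A4 becomes C5
F3 becomes Ab3
C3 becomes Eb3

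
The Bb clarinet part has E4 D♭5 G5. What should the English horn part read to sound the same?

A4 Gb5 C6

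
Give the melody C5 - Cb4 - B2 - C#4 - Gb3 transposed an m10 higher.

Eb6 Ebb5 D4 E5 Bbb4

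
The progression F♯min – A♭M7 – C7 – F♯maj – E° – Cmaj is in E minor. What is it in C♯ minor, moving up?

D#min FM7 A7 D#maj C#° Amaj

E minor up to C♯ minor is a major sixth; each chord root moves by that interval while the quality stays the same.
F♯min: root F♯ up a major sixth → D#, giving D#min.
A♭M7: root A♭ up a major sixth → F, giving FM7.
C7: root C up a major sixth → A, giving A7.
F♯maj: root F♯ up a major sixth → D#, giving D#maj.
E°: root E up a major sixth → C#, giving C#°.
Cmaj: root C up a major sixth → A, giving Amaj.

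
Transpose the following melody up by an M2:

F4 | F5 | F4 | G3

G4 G5 G4 A3

F4 → G4
F5 → G5
F4 → G4
G3 → A3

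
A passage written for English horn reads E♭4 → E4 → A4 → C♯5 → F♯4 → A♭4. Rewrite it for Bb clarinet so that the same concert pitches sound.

First find concert pitch: the English horn sounds a perfect fifth below written, so E♭4 E4 A4 C♯5 F♯4 A♭4 sounds Ab3 A3 D4 F#4 B3 Db4.
Then write for Bb clarinet: it sounds a major second below written, so the part must be a major second above concert.
Ab3 → Bb3
A3 → B3
D4 → E4
F#4 → G#4
B3 → C#4
Db4 → Eb4

Bb3 B3 E4 G#4 C#4 Eb4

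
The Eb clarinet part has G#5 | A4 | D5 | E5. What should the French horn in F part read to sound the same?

First find concert pitch: the Eb clarinet sounds a minor third above written, so G#5 A4 D5 E5 sounds B5 C5 F5 G5.
Then write for French horn in F: it sounds a perfect fifth below written, so the part must be a perfect fifth above concert.
B5 → F#6
C5 → G5
F5 → C6
G5 → D6

F#6 G5 C6 D6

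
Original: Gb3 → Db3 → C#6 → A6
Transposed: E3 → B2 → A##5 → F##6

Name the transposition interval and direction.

From Gb3 to E3 is 3 letter names — a third of some quality.
E3 to Gb3 is 2 semitones, which makes it a diminished third; the second version is lower, so the direction is down.
Checking another pair — A6 → F##6 — gives the same interval.

down a diminished third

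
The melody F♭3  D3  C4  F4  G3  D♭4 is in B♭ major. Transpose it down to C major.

Gb2 E2 D3 G3 A2 Eb3

B♭ major to C major down is a minor seventh, so every note moves down by that interval.
Fb3 gives Gb2
D3 gives E2
C4 gives D3
F4 gives G3
G3 gives A2
Db4 gives Eb3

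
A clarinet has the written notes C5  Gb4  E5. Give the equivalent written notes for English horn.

First find concert pitch: the A clarinet sounds a minor third below written, so C5 Gb4 E5 sounds A4 Eb4 C#5.
Then write for English horn: it sounds a perfect fifth below written, so the part must be a perfect fifth above concert.
A4 → E5
Eb4 → Bb4
C#5 → G#5

E5 Bb4 G#5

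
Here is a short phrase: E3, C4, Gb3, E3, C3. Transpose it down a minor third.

E3 -> C#3
C4 -> A3
Gb3 -> Eb3
E3 -> C#3
C3 -> A2

C#3 A3 Eb3 C#3 A2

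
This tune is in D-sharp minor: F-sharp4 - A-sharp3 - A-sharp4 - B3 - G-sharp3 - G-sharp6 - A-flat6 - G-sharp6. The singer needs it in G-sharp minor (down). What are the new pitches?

B3 D#3 D#4 E3 C#3 C#6 Db6 C#6

From D-sharp down to G-sharp is a perfect fifth; apply that to each pitch.
F#4 gives B3
A#3 gives D#3
A#4 gives D#4
B3 gives E3
G#3 gives C#3
G#6 gives C#6
Ab6 gives Db6
G#6 gives C#6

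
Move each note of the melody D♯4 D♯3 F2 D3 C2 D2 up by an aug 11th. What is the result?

G##5 G##4 B3 G#4 F#3 G#3

D#4 -> G##5
D#3 -> G##4
F2 -> B3
D3 -> G#4
C2 -> F#3
D2 -> G#3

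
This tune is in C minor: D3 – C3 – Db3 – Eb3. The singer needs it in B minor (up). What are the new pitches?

C minor to B minor up is a major seventh, so every note moves up by that interval.
D3 → C#4
C3 → B3
Db3 → C4
Eb3 → D4

C#4 B3 C4 D4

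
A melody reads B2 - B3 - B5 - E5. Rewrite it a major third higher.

B2 -> D#3
B3 -> D#4
B5 -> D#6
E5 -> G#5

D#3 D#4 D#6 G#5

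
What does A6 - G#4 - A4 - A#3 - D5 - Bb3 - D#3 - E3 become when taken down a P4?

A6 down a perfect fourth is E6.
A perfect fourth down from G#4 gives D#4.
A perfect fourth down from A4 gives E4.
A perfect fourth down from A#3 gives E#3.
D5: a fourth down reaches A, and 5 semitones makes it A4.
Bb3: a fourth down reaches F, and 5 semitones makes it F3.
D#3: a fourth down reaches A, and 5 semitones makes it A#2.
E3 down a perfect fourth is B2.

E6 D#4 E4 E#3 A4 F3 A#2 B2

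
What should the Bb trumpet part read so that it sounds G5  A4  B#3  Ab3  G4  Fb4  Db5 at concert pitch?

Written C4 sounds as Bb3 on the Bb trumpet, so concert pitches are written a major second up.
G5 to A5
A4 to B4
B#3 to C##4
Ab3 to Bb3
G4 to A4
Fb4 to Gb4
Db5 to Eb5

A5 B4 C##4 Bb3 A4 Gb4 Eb5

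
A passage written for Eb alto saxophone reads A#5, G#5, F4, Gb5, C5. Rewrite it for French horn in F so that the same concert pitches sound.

G#5 F#5 Eb4 Fb5 Bb4

First find concert pitch: the Eb alto saxophone sounds a major sixth below written, so A#5 G#5 F4 Gb5 C5 sounds C#5 B4 Ab3 Bbb4 Eb4.
Then write for French horn in F: it sounds a perfect fifth below written, so the part must be a perfect fifth above concert.
C#5 → G#5
B4 → F#5
Ab3 → Eb4
Bbb4 → Fb5
Eb4 → Bb4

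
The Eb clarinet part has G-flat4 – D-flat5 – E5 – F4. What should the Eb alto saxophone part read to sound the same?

Gb5 Db6 E6 F5

First find concert pitch: the Eb clarinet sounds a minor third above written, so G-flat4 D-flat5 E5 F4 sounds Bbb4 Fb5 G5 Ab4.
Then write for Eb alto saxophone: it sounds a major sixth below written, so the part must be a major sixth above concert.
Bbb4 → Gb5
Fb5 → Db6
G5 → E6
Ab4 → F5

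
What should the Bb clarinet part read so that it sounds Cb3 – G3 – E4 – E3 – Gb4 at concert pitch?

Db3 A3 F#4 F#3 Ab4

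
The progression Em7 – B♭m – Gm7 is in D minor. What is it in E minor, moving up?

F#m7 Cm Am7

D minor up to E minor is a major second; each chord root moves by that interval while the quality stays the same.
Em7: root E up a major second → F#, giving F#m7.
B♭m: root B♭ up a major second → C, giving Cm.
Gm7: root G up a major second → A, giving Am7.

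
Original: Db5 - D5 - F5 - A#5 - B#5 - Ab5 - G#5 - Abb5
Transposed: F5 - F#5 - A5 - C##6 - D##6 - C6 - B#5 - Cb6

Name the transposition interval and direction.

From Db5 to F5 is 3 letter names — a third of some quality.
Db5 to F5 is 4 semitones, which makes it a major third; the second version is higher, so the direction is up.
Checking another pair — Abb5 → Cb6 — gives the same interval.

up a major third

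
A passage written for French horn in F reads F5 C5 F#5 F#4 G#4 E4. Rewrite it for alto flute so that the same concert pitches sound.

Eb5 Bb4 E5 E4 F#4 D4

First find concert pitch: the French horn in F sounds a perfect fifth below written, so F5 C5 F#5 F#4 G#4 E4 sounds Bb4 F4 B4 B3 C#4 A3.
Then write for alto flute: it sounds a perfect fourth below written, so the part must be a perfect fourth above concert.
Bb4 → Eb5
F4 → Bb4
B4 → E5
B3 → E4
C#4 → F#4
A3 → D4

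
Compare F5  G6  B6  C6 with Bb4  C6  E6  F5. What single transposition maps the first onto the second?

From F5 to Bb4 is 5 letter names — a fifth of some quality.
Bb4 to F5 is 7 semitones, which makes it a perfect fifth; the second version is lower, so the direction is down.
Checking another pair — C6 → F5 — gives the same interval.

down a perfect fifth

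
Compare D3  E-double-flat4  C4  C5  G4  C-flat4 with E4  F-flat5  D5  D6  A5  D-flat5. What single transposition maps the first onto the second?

up a major ninth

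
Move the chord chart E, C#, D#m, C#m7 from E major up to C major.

C A Bm Am7

E major up to C major is a minor sixth; each chord root moves by that interval while the quality stays the same.
E: root E up a minor sixth → C, giving C.
C#: root C# up a minor sixth → A, giving A.
D#m: root D# up a minor sixth → B, giving Bm.
C#m7: root C# up a minor sixth → A, giving Am7.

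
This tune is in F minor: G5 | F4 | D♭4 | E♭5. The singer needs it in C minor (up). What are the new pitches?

D6 C5 Ab4 Bb5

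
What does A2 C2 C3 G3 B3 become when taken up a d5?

A2 becomes Eb3
C2 becomes Gb2
C3 becomes Gb3
G3 becomes Db4
B3 becomes F4

Eb3 Gb2 Gb3 Db4 F4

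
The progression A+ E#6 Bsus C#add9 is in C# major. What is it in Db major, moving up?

Bbb+ F6 Cbsus Dbadd9

C# major up to Db major is a diminished second; each chord root moves by that interval while the quality stays the same.
A+: root A up a diminished second → Bbb, giving Bbb+.
E#6: root E# up a diminished second → F, giving F6.
Bsus: root B up a diminished second → Cb, giving Cbsus.
C#add9: root C# up a diminished second → Db, giving Dbadd9.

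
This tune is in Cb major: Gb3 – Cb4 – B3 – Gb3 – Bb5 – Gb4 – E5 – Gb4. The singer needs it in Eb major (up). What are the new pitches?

Bb3 Eb4 D#4 Bb3 D6 Bb4 G#5 Bb4

Cb major to Eb major up is a major third, so every note moves up by that interval.
Gb3 -> Bb3
Cb4 -> Eb4
B3 -> D#4
Gb3 -> Bb3
Bb5 -> D6
Gb4 -> Bb4
E5 -> G#5
Gb4 -> Bb4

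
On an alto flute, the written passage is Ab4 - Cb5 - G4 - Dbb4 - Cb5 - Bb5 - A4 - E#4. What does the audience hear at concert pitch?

Eb4 Gb4 D4 Abb3 Gb4 F5 E4 B#3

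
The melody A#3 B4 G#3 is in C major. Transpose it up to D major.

C major to D major up is a major second, so every note moves up by that interval.
A#3 -> B#3
B4 -> C#5
G#3 -> A#3

B#3 C#5 A#3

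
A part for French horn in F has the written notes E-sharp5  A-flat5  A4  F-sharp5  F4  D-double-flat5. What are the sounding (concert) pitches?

A#4 Db5 D4 B4 Bb3 Gbb4

The French horn in F sounds a perfect fifth below written, so transpose each written note down a perfect fifth.
E#5 → A#4
Ab5 → Db5
A4 → D4
F#5 → B4
F4 → Bb3
Dbb5 → Gbb4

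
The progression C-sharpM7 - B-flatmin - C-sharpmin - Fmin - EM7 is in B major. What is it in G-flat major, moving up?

AbM7 Gbbmin Abmin Dbbmin CbM7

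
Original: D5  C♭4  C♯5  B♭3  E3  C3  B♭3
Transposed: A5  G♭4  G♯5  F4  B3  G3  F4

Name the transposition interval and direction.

up a perfect fifth

From D5 to A5 is 5 letter names — a fifth of some quality.
D5 to A5 is 7 semitones, which makes it a perfect fifth; the second version is higher, so the direction is up.
Checking another pair — Bb3 → F4 — gives the same interval.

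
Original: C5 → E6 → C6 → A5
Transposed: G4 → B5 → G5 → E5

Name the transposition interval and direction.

From C5 to G4 is 4 letter names — a fourth of some quality.
G4 to C5 is 5 semitones, which makes it a perfect fourth; the second version is lower, so the direction is down.
Checking another pair — A5 → E5 — gives the same interval.

down a perfect fourth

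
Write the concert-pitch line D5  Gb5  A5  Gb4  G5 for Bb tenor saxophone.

Written C4 sounds as Bb2 on the Bb tenor saxophone, so concert pitches are written a major ninth up.
D5 to E6
Gb5 to Ab6
A5 to B6
Gb4 to Ab5
G5 to A6

E6 Ab6 B6 Ab5 A6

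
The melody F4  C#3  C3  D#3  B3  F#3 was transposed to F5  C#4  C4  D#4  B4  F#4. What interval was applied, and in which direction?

From F4 to F5 is 8 letter names — an octave of some quality.
F4 to F5 is 12 semitones, which makes it a perfect octave; the second version is higher, so the direction is up.
Checking another pair — F#3 → F#4 — gives the same interval.

up a perfect octave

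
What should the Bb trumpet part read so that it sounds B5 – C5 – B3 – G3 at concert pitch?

C#6 D5 C#4 A3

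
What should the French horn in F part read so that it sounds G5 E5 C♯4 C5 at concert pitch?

D6 B5 G#4 G5

Written C4 sounds as F3 on the French horn in F, so concert pitches are written a perfect fifth up.
G5 becomes D6
E5 becomes B5
C#4 becomes G#4
C5 becomes G5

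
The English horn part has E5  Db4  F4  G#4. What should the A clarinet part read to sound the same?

C5 Bbb3 Db4 E4

First find concert pitch: the English horn sounds a perfect fifth below written, so E5 Db4 F4 G#4 sounds A4 Gb3 Bb3 C#4.
Then write for A clarinet: it sounds a minor third below written, so the part must be a minor third above concert.
A4 → C5
Gb3 → Bbb3
Bb3 → Db4
C#4 → E4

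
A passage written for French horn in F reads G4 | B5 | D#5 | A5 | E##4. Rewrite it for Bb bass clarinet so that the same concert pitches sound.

First find concert pitch: the French horn in F sounds a perfect fifth below written, so G4 B5 D#5 A5 E##4 sounds C4 E5 G#4 D5 A##3.
Then write for Bb bass clarinet: it sounds a major ninth below written, so the part must be a major ninth above concert.
C4 → D5
E5 → F#6
G#4 → A#5
D5 → E6
A##3 → B##4

D5 F#6 A#5 E6 B##4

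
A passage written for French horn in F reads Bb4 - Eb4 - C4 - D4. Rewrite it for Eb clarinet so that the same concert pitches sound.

C4 F3 D3 E3

First find concert pitch: the French horn in F sounds a perfect fifth below written, so Bb4 Eb4 C4 D4 sounds Eb4 Ab3 F3 G3.
Then write for Eb clarinet: it sounds a minor third above written, so the part must be a minor third below concert.
Eb4 → C4
Ab3 → F3
F3 → D3
G3 → E3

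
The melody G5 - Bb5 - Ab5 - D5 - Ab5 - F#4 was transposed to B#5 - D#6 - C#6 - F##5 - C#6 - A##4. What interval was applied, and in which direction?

From G5 to B#5 is 3 letter names — a third of some quality.
G5 to B#5 is 5 semitones, which makes it an augmented third; the second version is higher, so the direction is up.
Checking another pair — F#4 → A##4 — gives the same interval.

up an augmented third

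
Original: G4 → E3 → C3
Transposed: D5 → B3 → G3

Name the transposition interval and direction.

up a perfect fifth

From G4 to D5 is 5 letter names — a fifth of some quality.
G4 to D5 is 7 semitones, which makes it a perfect fifth; the second version is higher, so the direction is up.
Checking another pair — C3 → G3 — gives the same interval.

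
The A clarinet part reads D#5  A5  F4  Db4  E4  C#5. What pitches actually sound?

B#4 F#5 D4 Bb3 C#4 A#4

The A clarinet sounds a minor third below written, so transpose each written note down a minor third.
D#5 gives B#4
A5 gives F#5
F4 gives D4
Db4 gives Bb3
E4 gives C#4
C#5 gives A#4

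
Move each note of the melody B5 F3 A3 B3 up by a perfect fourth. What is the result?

E6 Bb3 D4 E4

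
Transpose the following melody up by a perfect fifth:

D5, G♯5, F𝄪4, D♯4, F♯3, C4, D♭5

A5 D#6 C##5 A#4 C#4 G4 Ab5

A perfect fifth up from D5 gives A5.
G#5: a fifth up reaches D, and 7 semitones makes it D#6.
A perfect fifth up from F##4 gives C##5.
D#4: a fifth up reaches A, and 7 semitones makes it A#4.
F#3 up a perfect fifth is C#4.
C4 up a perfect fifth is G4.
A perfect fifth up from Db5 gives Ab5.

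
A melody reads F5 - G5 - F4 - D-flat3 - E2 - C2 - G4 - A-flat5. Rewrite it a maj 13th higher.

D7 E7 D6 Bb4 C#4 A3 E6 F7

F5 up a major thirteenth is D7.
G5: a thirteenth up reaches E, and 21 semitones makes it E7.
F4: a thirteenth up reaches D, and 21 semitones makes it D6.
Db3 up a major thirteenth is Bb4.
A major thirteenth up from E2 gives C#4.
C2 up a major thirteenth is A3.
G4 up a major thirteenth is E6.
Ab5: a thirteenth up reaches F, and 21 semitones makes it F7.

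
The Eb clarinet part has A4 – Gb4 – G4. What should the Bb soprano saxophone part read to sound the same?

First find concert pitch: the Eb clarinet sounds a minor third above written, so A4 Gb4 G4 sounds C5 Bbb4 Bb4.
Then write for Bb soprano saxophone: it sounds a major second below written, so the part must be a major second above concert.
C5 → D5
Bbb4 → Cb5
Bb4 → C5

D5 Cb5 C5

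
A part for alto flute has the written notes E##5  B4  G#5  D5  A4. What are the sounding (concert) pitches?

B##4 F#4 D#5 A4 E4

The alto flute sounds a perfect fourth below written, so transpose each written note down a perfect fourth.
E##5 gives B##4
B4 gives F#4
G#5 gives D#5
D5 gives A4
A4 gives E4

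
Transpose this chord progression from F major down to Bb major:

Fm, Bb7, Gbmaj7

Bbm Eb7 Cbmaj7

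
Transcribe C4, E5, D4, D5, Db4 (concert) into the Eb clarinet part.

A3 C#5 B3 B4 Bb3

Written C4 sounds as Eb4 on the Eb clarinet, so concert pitches are written a minor third down.
C4 -> A3
E5 -> C#5
D4 -> B3
D5 -> B4
Db4 -> Bb3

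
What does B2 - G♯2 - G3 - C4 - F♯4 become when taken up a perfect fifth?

B2 to F#3
G#2 to D#3
G3 to D4
C4 to G4
F#4 to C#5

F#3 D#3 D4 G4 C#5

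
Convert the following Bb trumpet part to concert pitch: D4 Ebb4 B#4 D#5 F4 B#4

C4 Dbb4 A#4 C#5 Eb4 A#4

The Bb trumpet sounds a major second below written, so transpose each written note down a major second.
D4 becomes C4
Ebb4 becomes Dbb4
B#4 becomes A#4
D#5 becomes C#5
F4 becomes Eb4
B#4 becomes A#4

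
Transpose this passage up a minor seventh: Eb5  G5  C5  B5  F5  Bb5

Db6 F6 Bb5 A6 Eb6 Ab6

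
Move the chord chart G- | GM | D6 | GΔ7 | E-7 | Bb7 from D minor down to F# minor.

B- BM F#6 BΔ7 G#-7 D7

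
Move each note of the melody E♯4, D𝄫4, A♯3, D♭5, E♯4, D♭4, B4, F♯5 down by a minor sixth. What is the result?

A minor sixth down from E#4 gives G##3.
A minor sixth down from Dbb4 gives Fb3.
A minor sixth down from A#3 gives C##3.
Db5 down a minor sixth is F4.
A minor sixth down from E#4 gives G##3.
A minor sixth down from Db4 gives F3.
B4: a sixth down reaches D, and 8 semitones makes it D#4.
A minor sixth down from F#5 gives A#4.

G##3 Fb3 C##3 F4 G##3 F3 D#4 A#4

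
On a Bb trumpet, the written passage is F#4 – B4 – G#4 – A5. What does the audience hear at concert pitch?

Written C4 on the Bb trumpet sounds as Bb3, a major second lower; apply that shift to every note.
F#4 -> E4
B4 -> A4
G#4 -> F#4
A5 -> G5

E4 A4 F#4 G5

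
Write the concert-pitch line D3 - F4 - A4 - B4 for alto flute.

The alto flute sounds a perfect fourth below written, so the written part must be a perfect fourth above concert — transpose each note up.
D3 to G3
F4 to Bb4
A4 to D5
B4 to E5

G3 Bb4 D5 E5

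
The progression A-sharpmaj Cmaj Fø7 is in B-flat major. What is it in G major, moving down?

F##maj Amaj Dø7

B-flat major down to G major is a minor third; each chord root moves by that interval while the quality stays the same.
A-sharpmaj: root A-sharp down a minor third → F##, giving F##maj.
Cmaj: root C down a minor third → A, giving Amaj.
Fø7: root F down a minor third → D, giving Dø7.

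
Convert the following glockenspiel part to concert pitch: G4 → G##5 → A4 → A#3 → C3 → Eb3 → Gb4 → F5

G6 G##7 A6 A#5 C5 Eb5 Gb6 F7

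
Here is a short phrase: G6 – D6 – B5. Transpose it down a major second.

F6 C6 A5

G6 → F6
D6 → C6
B5 → A5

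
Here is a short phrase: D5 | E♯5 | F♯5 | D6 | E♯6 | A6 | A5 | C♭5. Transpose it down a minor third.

B4 C##5 D#5 B5 C##6 F#6 F#5 Ab4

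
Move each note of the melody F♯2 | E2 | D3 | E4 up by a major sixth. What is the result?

D#3 C#3 B3 C#5

F#2 -> D#3
E2 -> C#3
D3 -> B3
E4 -> C#5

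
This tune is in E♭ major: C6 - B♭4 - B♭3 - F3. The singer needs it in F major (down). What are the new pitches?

D5 C4 C3 G2

From E♭ down to F is a minor seventh; apply that to each pitch.
C6 gives D5
Bb4 gives C4
Bb3 gives C3
F3 gives G2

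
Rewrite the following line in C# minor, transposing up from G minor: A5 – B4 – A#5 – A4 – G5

D#6 E#5 D##6 D#5 C#6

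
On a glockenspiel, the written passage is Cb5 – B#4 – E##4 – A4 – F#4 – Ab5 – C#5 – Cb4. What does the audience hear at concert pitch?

Written C4 on the glockenspiel sounds as C6, a perfect fifteenth higher; apply that shift to every note.
Cb5 to Cb7
B#4 to B#6
E##4 to E##6
A4 to A6
F#4 to F#6
Ab5 to Ab7
C#5 to C#7
Cb4 to Cb6

Cb7 B#6 E##6 A6 F#6 Ab7 C#7 Cb6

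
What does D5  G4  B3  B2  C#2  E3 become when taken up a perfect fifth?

A5 D5 F#4 F#3 G#2 B3

D5 up a perfect fifth is A5.
G4 up a perfect fifth is D5.
A perfect fifth up from B3 gives F#4.
A perfect fifth up from B2 gives F#3.
C#2: a fifth up reaches G, and 7 semitones makes it G#2.
A perfect fifth up from E3 gives B3.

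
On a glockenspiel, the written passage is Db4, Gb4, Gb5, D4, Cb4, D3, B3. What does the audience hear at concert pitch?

Db6 Gb6 Gb7 D6 Cb6 D5 B5

Written C4 on the glockenspiel sounds as C6, a perfect fifteenth higher; apply that shift to every note.
Db4 gives Db6
Gb4 gives Gb6
Gb5 gives Gb7
D4 gives D6
Cb4 gives Cb6
D3 gives D5
B3 gives B5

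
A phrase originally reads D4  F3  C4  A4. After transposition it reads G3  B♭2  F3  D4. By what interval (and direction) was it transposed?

From D4 to G3 is 5 letter names — a fifth of some quality.
G3 to D4 is 7 semitones, which makes it a perfect fifth; the second version is lower, so the direction is down.
Checking another pair — A4 → D4 — gives the same interval.

down a perfect fifth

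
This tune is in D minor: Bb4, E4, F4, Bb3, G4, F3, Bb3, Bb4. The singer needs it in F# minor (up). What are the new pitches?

D5 G#4 A4 D4 B4 A3 D4 D5

From D up to F# is a major third; apply that to each pitch.
Bb4 → D5
E4 → G#4
F4 → A4
Bb3 → D4
G4 → B4
F3 → A3
Bb3 → D4
Bb4 → D5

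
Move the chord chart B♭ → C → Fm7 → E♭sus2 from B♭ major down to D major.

D E Am7 Gsus2

B♭ major down to D major is a minor sixth; each chord root moves by that interval while the quality stays the same.
B♭: root B♭ down a minor sixth → D, giving D.
C: root C down a minor sixth → E, giving E.
Fm7: root F down a minor sixth → A, giving Am7.
E♭sus2: root E♭ down a minor sixth → G, giving Gsus2.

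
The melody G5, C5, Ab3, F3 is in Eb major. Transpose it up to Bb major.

D6 G5 Eb4 C4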